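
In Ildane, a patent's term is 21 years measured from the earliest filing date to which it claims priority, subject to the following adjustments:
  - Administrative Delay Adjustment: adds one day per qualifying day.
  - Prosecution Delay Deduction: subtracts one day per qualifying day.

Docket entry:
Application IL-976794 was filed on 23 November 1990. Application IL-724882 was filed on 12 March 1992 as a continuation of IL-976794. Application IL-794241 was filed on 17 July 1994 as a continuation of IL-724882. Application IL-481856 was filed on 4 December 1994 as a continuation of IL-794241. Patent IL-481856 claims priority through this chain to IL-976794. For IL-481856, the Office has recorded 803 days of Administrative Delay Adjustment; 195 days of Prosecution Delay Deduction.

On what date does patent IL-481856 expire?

Earliest priority filing: 23 November 1990.
Base term: 23 November 1990 + 21 years → 23 November 2011.
Administrative Delay Adjustment: +803 days → 3 February 2014.
Prosecution Delay Deduction: −195 days → 23 July 2013.

July 23, 2013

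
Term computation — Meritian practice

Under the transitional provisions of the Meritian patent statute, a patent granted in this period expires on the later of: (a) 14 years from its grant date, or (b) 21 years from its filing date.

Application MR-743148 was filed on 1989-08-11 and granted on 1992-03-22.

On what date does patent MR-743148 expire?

August 11, 2010

(a) grant + 14 years → 22 March 2006.
(b) filing + 21 years → 11 August 2010.
Later of the two: 11 August 2010.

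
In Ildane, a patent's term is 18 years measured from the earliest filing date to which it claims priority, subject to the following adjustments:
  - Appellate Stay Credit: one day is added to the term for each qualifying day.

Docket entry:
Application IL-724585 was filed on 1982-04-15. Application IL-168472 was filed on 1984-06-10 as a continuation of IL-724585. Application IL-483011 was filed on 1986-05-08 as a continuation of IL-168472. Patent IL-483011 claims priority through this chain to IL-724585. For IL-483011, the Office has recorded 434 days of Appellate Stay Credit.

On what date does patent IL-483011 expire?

2001-06-23

Earliest priority filing: 15 April 1982.
Base term: 15 April 1982 + 18 years → 15 April 2000.
Appellate Stay Credit: +434 days → 23 June 2001.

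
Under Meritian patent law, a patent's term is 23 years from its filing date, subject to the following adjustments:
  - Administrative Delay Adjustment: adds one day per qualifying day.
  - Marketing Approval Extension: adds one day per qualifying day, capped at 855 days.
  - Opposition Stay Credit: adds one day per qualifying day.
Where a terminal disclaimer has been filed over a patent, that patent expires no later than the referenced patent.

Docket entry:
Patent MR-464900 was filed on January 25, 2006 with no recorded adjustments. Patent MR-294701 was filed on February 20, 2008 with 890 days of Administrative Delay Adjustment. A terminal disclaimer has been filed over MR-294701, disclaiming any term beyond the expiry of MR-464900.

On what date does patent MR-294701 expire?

January 25, 2029

Natural term of MR-294701:
  Base: filing + 23 years → 20 February 2031.
  Administrative Delay Adjustment: +890 days → 29 July 2033.
Expiry of referenced patent MR-464900:
  Base: filing + 23 years → 25 January 2029.
Terminal disclaimer: MR-294701 expires on the earlier of 29 July 2033 and 25 January 2029.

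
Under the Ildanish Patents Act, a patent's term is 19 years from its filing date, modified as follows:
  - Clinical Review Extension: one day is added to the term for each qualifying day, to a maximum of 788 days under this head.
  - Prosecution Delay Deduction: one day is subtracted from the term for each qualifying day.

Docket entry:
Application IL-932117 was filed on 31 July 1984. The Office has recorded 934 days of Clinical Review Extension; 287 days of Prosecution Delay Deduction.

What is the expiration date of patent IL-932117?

Base term: filing date + 19 years → 31 July 2003.
Clinical Review Extension: 934 days claimed exceeds the 788-day cap, so +788 days → 26 September 2005.
Prosecution Delay Deduction: −287 days → 13 December 2004.

December 13, 2004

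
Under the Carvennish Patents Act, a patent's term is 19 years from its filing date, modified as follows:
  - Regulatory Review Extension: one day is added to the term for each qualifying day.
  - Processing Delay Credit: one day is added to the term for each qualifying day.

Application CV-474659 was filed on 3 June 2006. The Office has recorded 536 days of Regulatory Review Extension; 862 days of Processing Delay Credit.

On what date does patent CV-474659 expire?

Base term: filing date + 19 years → 3 June 2025.
Regulatory Review Extension: +536 days → 21 November 2026.
Processing Delay Credit: +862 days → 1 April 2029.

2029-04-01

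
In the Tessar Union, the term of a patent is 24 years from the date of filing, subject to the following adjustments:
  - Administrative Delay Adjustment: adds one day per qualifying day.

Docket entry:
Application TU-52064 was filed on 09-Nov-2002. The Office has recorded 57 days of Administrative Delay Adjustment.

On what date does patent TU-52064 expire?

2027-01-05

Base term: filing date + 24 years → 9 November 2026.
Administrative Delay Adjustment: +57 days → 5 January 2027.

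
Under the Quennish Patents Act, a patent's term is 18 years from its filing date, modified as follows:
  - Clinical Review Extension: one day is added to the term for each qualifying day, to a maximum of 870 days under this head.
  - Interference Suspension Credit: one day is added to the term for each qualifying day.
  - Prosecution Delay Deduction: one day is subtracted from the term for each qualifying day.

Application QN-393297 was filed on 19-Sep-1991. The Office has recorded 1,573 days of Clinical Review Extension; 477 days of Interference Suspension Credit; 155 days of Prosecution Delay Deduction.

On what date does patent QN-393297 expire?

2012-12-24

Base term: filing date + 18 years → 19 September 2009.
Clinical Review Extension: 1573 days claimed exceeds the 870-day cap, so +870 days → 6 February 2012.
Interference Suspension Credit: +477 days → 28 May 2013.
Prosecution Delay Deduction: −155 days → 24 December 2012.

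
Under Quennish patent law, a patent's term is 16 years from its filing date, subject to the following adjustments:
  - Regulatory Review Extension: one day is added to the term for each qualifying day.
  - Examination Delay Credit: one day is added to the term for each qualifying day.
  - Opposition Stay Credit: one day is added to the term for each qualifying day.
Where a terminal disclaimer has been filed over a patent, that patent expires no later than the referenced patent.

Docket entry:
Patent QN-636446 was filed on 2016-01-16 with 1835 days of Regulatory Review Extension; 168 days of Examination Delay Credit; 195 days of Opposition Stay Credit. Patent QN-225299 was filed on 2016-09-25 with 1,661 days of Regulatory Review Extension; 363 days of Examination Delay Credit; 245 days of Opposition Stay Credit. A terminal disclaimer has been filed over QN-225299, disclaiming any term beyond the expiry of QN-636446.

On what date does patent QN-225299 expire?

2038-01-22

Natural term of QN-225299:
  Base: filing + 16 years → 25 September 2032.
  Regulatory Review Extension: +1661 days → 13 April 2037.
  Examination Delay Credit: +363 days → 11 April 2038.
  Opposition Stay Credit: +245 days → 12 December 2038.
Expiry of referenced patent QN-636446:
  Base: filing + 16 years → 16 January 2032.
  Regulatory Review Extension: +1835 days → 24 January 2037.
  Examination Delay Credit: +168 days → 11 July 2037.
  Opposition Stay Credit: +195 days → 22 January 2038.
Terminal disclaimer: QN-225299 expires on the earlier of 12 December 2038 and 22 January 2038.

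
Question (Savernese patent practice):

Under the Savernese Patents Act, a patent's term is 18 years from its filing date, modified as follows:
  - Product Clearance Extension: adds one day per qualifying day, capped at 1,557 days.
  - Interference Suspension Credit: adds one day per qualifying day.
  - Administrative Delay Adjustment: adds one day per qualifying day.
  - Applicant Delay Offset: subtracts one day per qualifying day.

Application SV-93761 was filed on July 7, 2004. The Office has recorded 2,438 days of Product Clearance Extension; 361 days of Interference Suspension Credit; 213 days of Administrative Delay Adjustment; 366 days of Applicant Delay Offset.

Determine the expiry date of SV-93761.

May 7, 2027

Base term: filing date + 18 years → 7 July 2022.
Product Clearance Extension: 2438 days claimed exceeds the 1557-day cap, so +1557 days → 11 October 2026.
Interference Suspension Credit: +361 days → 7 October 2027.
Administrative Delay Adjustment: +213 days → 7 May 2028.
Applicant Delay Offset: −366 days → 7 May 2027.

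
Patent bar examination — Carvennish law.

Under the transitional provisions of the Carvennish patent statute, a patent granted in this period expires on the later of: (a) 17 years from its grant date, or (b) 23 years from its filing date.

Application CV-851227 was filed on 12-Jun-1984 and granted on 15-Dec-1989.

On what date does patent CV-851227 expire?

2007-06-12

(a) grant + 17 years → 15 December 2006.
(b) filing + 23 years → 12 June 2007.
Later of the two: 12 June 2007.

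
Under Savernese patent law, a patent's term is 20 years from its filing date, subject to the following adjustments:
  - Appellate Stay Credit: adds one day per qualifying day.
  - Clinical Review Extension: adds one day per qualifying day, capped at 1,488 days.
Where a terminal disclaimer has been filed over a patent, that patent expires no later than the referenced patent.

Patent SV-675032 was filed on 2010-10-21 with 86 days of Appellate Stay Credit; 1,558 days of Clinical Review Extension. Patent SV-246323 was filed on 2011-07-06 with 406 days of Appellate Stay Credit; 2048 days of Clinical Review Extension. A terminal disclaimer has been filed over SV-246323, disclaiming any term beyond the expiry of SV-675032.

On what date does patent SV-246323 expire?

2035-02-11

Natural term of SV-246323:
  Base: filing + 20 years → 6 July 2031.
  Appellate Stay Credit: +406 days → 15 August 2032.
  Clinical Review Extension: 2048 days claimed exceeds the 1488-day cap, so +1488 days → 11 September 2036.
Expiry of referenced patent SV-675032:
  Base: filing + 20 years → 21 October 2030.
  Appellate Stay Credit: +86 days → 15 January 2031.
  Clinical Review Extension: 1558 days claimed exceeds the 1488-day cap, so +1488 days → 11 February 2035.
Terminal disclaimer: SV-246323 expires on the earlier of 11 September 2036 and 11 February 2035.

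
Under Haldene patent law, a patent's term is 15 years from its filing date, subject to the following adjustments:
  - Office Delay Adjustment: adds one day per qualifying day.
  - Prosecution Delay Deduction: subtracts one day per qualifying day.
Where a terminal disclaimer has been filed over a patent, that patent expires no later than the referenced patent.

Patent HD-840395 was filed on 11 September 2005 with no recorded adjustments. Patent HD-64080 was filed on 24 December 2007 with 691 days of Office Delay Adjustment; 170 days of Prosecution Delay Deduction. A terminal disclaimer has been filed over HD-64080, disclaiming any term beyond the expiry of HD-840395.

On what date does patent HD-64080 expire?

Natural term of HD-64080:
  Base: filing + 15 years → 24 December 2022.
  Office Delay Adjustment: +691 days → 14 November 2024.
  Prosecution Delay Deduction: −170 days → 28 May 2024.
Expiry of referenced patent HD-840395:
  Base: filing + 15 years → 11 September 2020.
Terminal disclaimer: HD-64080 expires on the earlier of 28 May 2024 and 11 September 2020.

2020-09-11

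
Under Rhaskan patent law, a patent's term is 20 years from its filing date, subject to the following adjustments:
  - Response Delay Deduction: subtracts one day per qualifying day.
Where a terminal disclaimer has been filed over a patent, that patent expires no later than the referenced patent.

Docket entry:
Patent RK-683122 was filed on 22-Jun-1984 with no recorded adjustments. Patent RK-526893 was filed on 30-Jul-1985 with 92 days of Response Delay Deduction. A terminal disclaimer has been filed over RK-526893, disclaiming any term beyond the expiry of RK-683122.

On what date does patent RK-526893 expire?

Natural term of RK-526893:
  Base: filing + 20 years → 30 July 2005.
  Response Delay Deduction: −92 days → 29 April 2005.
Expiry of referenced patent RK-683122:
  Base: filing + 20 years → 22 June 2004.
Terminal disclaimer: RK-526893 expires on the earlier of 29 April 2005 and 22 June 2004.

June 22, 2004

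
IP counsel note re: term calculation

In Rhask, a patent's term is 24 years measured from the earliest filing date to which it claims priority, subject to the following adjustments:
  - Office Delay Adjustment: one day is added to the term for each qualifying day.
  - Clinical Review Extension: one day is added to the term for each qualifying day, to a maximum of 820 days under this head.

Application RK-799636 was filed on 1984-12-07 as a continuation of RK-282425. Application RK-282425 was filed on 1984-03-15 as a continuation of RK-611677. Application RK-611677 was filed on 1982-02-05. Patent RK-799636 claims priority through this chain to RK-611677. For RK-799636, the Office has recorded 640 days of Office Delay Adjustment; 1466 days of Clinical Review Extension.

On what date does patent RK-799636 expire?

Earliest priority filing: 5 February 1982.
Base term: 5 February 1982 + 24 years → 5 February 2006.
Office Delay Adjustment: +640 days → 7 November 2007.
Clinical Review Extension: 1466 days claimed exceeds the 820-day cap, so +820 days → 4 February 2010.

2010-02-04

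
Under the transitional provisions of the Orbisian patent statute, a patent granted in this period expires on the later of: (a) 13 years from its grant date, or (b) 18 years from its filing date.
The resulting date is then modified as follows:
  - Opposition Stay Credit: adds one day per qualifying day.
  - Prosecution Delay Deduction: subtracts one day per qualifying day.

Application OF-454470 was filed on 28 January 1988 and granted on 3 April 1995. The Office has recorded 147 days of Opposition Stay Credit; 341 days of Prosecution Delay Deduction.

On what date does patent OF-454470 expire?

2007-09-22

(a) grant + 13 years → 3 April 2008.
(b) filing + 18 years → 28 January 2006.
Later of the two: 3 April 2008.
Opposition Stay Credit: +147 days → 28 August 2008.
Prosecution Delay Deduction: −341 days → 22 September 2007.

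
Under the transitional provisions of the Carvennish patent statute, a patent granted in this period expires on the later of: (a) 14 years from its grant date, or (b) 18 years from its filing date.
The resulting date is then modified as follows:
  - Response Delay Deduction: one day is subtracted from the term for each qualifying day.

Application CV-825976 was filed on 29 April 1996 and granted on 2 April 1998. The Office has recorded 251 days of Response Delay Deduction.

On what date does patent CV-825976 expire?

(a) grant + 14 years → 2 April 2012.
(b) filing + 18 years → 29 April 2014.
Later of the two: 29 April 2014.
Response Delay Deduction: −251 days → 21 August 2013.

August 21, 2013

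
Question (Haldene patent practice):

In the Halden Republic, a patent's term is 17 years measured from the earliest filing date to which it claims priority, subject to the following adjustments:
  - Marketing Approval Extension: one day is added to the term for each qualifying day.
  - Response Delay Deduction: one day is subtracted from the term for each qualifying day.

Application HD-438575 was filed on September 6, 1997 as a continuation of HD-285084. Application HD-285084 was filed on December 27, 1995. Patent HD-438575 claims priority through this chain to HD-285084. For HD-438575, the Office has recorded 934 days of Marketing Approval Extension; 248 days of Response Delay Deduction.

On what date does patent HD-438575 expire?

Earliest priority filing: 27 December 1995.
Base term: 27 December 1995 + 17 years → 27 December 2012.
Marketing Approval Extension: +934 days → 19 July 2015.
Response Delay Deduction: −248 days → 13 November 2014.

November 13, 2014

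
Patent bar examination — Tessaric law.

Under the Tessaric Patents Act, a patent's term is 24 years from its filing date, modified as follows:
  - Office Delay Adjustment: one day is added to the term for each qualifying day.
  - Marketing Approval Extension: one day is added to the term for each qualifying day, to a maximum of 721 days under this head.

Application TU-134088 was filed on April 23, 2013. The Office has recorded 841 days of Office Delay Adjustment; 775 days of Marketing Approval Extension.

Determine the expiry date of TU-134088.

2041-08-02

Base term: filing date + 24 years → 23 April 2037.
Office Delay Adjustment: +841 days → 12 August 2039.
Marketing Approval Extension: 775 days claimed exceeds the 721-day cap, so +721 days → 2 August 2041.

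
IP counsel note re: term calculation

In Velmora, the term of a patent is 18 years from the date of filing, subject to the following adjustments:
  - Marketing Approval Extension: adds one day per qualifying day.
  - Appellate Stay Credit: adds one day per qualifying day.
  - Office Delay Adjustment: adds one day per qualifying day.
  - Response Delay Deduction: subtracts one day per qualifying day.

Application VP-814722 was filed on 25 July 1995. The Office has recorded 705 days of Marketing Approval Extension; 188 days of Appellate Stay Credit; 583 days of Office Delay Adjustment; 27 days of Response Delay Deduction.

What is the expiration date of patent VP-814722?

Base term: filing date + 18 years → 25 July 2013.
Marketing Approval Extension: +705 days → 30 June 2015.
Appellate Stay Credit: +188 days → 4 January 2016.
Office Delay Adjustment: +583 days → 9 August 2017.
Response Delay Deduction: −27 days → 13 July 2017.

July 13, 2017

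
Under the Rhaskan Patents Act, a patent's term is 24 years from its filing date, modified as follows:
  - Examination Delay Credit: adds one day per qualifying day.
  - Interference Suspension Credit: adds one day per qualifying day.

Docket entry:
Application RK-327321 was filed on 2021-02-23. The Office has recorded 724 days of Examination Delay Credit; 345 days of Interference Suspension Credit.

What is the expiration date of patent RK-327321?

January 28, 2048

Base term: filing date + 24 years → 23 February 2045.
Examination Delay Credit: +724 days → 17 February 2047.
Interference Suspension Credit: +345 days → 28 January 2048.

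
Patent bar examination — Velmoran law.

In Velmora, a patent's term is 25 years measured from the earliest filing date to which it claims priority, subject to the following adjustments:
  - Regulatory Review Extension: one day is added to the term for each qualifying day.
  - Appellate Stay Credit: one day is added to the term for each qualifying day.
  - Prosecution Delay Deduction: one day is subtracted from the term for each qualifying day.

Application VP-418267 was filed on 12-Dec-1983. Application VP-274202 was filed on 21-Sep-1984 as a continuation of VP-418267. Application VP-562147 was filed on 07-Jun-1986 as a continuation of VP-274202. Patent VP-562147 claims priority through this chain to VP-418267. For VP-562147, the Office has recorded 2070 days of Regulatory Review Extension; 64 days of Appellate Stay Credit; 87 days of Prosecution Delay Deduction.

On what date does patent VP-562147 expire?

Earliest priority filing: 12 December 1983.
Base term: 12 December 1983 + 25 years → 12 December 2008.
Regulatory Review Extension: +2070 days → 13 August 2014.
Appellate Stay Credit: +64 days → 16 October 2014.
Prosecution Delay Deduction: −87 days → 21 July 2014.

July 21, 2014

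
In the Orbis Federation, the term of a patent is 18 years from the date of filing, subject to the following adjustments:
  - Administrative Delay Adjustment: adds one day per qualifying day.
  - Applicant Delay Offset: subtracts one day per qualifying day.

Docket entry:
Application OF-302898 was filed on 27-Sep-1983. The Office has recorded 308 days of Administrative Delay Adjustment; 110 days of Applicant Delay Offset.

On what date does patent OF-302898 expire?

2002-04-13

Base term: filing date + 18 years → 27 September 2001.
Administrative Delay Adjustment: +308 days → 1 August 2002.
Applicant Delay Offset: −110 days → 13 April 2002.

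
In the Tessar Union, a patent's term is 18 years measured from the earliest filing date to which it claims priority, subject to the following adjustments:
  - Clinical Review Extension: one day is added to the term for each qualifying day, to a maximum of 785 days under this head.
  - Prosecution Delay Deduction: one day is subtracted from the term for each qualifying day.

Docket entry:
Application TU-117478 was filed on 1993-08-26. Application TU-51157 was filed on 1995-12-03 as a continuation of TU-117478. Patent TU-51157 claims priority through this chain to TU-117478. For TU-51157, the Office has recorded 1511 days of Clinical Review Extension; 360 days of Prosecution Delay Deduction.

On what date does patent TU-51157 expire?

October 24, 2012

Earliest priority filing: 26 August 1993.
Base term: 26 August 1993 + 18 years → 26 August 2011.
Clinical Review Extension: 1511 days claimed exceeds the 785-day cap, so +785 days → 19 October 2013.
Prosecution Delay Deduction: −360 days → 24 October 2012.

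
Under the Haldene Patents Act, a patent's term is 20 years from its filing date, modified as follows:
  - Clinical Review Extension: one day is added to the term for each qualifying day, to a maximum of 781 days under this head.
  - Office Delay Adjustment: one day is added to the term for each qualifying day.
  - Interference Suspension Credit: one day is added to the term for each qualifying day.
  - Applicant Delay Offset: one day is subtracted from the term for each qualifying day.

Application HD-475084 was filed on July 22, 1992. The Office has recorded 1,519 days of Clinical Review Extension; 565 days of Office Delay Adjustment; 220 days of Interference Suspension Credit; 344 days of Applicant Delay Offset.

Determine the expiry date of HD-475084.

November 26, 2015

Base term: filing date + 20 years → 22 July 2012.
Clinical Review Extension: 1519 days claimed exceeds the 781-day cap, so +781 days → 11 September 2014.
Office Delay Adjustment: +565 days → 29 March 2016.
Interference Suspension Credit: +220 days → 4 November 2016.
Applicant Delay Offset: −344 days → 26 November 2015.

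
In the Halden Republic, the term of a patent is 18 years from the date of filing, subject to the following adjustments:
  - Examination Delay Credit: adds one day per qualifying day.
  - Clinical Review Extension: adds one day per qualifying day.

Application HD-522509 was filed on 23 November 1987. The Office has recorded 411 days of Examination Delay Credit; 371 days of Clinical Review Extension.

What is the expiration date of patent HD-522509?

January 14, 2008

Base term: filing date + 18 years → 23 November 2005.
Examination Delay Credit: +411 days → 8 January 2007.
Clinical Review Extension: +371 days → 14 January 2008.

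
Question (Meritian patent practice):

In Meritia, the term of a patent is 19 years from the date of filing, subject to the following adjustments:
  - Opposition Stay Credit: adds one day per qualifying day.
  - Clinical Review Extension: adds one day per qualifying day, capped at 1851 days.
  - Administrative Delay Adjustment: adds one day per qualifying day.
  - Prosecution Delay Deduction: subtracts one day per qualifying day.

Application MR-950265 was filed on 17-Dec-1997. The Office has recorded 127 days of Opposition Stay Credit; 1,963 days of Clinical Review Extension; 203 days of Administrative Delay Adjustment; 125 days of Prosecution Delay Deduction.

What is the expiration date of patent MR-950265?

2022-08-04

Base term: filing date + 19 years → 17 December 2016.
Opposition Stay Credit: +127 days → 23 April 2017.
Clinical Review Extension: 1963 days claimed exceeds the 1851-day cap, so +1851 days → 18 May 2022.
Administrative Delay Adjustment: +203 days → 7 December 2022.
Prosecution Delay Deduction: −125 days → 4 August 2022.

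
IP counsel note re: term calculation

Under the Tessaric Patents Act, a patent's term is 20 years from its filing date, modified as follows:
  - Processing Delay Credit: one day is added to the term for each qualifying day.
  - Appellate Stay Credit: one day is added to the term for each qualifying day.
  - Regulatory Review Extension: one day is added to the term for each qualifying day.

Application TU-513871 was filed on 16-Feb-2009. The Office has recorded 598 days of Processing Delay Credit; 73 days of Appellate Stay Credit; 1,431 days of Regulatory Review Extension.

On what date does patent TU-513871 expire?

2034-11-19

Base term: filing date + 20 years → 16 February 2029.
Processing Delay Credit: +598 days → 7 October 2030.
Appellate Stay Credit: +73 days → 19 December 2030.
Regulatory Review Extension: +1431 days → 19 November 2034.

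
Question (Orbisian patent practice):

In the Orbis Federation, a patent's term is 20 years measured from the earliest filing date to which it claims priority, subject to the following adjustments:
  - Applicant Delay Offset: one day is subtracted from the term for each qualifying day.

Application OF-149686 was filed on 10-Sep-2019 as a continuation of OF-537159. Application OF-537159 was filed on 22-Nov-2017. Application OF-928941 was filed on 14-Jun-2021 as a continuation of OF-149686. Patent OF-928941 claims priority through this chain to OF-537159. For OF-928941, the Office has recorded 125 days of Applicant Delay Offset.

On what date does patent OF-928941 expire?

Earliest priority filing: 22 November 2017.
Base term: 22 November 2017 + 20 years → 22 November 2037.
Applicant Delay Offset: −125 days → 20 July 2037.

2037-07-20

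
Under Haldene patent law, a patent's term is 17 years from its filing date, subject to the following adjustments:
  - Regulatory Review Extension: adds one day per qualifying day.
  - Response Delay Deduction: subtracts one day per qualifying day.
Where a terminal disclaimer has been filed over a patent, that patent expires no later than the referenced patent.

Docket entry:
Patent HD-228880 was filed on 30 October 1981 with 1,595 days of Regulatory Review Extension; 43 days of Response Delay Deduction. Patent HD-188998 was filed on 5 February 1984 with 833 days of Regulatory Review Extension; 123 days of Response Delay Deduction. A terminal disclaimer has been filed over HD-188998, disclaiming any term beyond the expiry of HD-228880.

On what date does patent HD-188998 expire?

Natural term of HD-188998:
  Base: filing + 17 years → 5 February 2001.
  Regulatory Review Extension: +833 days → 19 May 2003.
  Response Delay Deduction: −123 days → 16 January 2003.
Expiry of referenced patent HD-228880:
  Base: filing + 17 years → 30 October 1998.
  Regulatory Review Extension: +1595 days → 13 March 2003.
  Response Delay Deduction: −43 days → 29 January 2003.
Terminal disclaimer: HD-188998 expires on the earlier of 16 January 2003 and 29 January 2003.

January 16, 2003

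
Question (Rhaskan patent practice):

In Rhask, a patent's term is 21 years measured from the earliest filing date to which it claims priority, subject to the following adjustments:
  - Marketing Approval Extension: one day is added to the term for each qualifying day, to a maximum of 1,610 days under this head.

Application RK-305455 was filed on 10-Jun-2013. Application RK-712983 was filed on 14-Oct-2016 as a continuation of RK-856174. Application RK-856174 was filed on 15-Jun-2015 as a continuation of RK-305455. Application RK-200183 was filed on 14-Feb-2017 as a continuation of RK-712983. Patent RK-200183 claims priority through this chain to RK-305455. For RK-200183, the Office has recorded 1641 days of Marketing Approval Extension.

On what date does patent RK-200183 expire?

2038-11-06

Earliest priority filing: 10 June 2013.
Base term: 10 June 2013 + 21 years → 10 June 2034.
Marketing Approval Extension: 1641 days claimed exceeds the 1610-day cap, so +1610 days → 6 November 2038.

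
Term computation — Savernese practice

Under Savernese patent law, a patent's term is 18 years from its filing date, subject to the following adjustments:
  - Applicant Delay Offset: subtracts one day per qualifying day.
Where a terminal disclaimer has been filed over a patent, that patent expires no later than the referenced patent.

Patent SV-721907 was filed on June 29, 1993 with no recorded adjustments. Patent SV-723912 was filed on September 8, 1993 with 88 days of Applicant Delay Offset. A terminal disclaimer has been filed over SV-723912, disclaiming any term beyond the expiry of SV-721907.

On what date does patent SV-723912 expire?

Natural term of SV-723912:
  Base: filing + 18 years → 8 September 2011.
  Applicant Delay Offset: −88 days → 12 June 2011.
Expiry of referenced patent SV-721907:
  Base: filing + 18 years → 29 June 2011.
Terminal disclaimer: SV-723912 expires on the earlier of 12 June 2011 and 29 June 2011.

2011-06-12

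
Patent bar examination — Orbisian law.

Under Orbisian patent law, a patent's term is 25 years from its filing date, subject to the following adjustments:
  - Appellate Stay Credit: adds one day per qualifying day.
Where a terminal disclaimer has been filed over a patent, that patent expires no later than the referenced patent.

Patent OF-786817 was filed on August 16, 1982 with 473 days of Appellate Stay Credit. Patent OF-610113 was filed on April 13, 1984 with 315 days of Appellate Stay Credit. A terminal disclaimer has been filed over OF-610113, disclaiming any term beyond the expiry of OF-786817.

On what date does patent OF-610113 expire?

2008-12-01

Natural term of OF-610113:
  Base: filing + 25 years → 13 April 2009.
  Appellate Stay Credit: +315 days → 22 February 2010.
Expiry of referenced patent OF-786817:
  Base: filing + 25 years → 16 August 2007.
  Appellate Stay Credit: +473 days → 1 December 2008.
Terminal disclaimer: OF-610113 expires on the earlier of 22 February 2010 and 1 December 2008.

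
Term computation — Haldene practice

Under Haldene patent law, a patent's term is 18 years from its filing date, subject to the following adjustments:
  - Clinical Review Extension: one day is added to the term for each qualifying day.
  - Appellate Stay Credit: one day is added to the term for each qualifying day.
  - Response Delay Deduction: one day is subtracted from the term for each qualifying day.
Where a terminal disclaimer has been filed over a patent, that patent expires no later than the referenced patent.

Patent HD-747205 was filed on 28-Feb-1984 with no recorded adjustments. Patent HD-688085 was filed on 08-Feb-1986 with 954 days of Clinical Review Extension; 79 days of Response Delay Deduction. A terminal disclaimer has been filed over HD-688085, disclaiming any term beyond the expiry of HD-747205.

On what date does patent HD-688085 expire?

Natural term of HD-688085:
  Base: filing + 18 years → 8 February 2004.
  Clinical Review Extension: +954 days → 19 September 2006.
  Response Delay Deduction: −79 days → 2 July 2006.
Expiry of referenced patent HD-747205:
  Base: filing + 18 years → 28 February 2002.
Terminal disclaimer: HD-688085 expires on the earlier of 2 July 2006 and 28 February 2002.

2002-02-28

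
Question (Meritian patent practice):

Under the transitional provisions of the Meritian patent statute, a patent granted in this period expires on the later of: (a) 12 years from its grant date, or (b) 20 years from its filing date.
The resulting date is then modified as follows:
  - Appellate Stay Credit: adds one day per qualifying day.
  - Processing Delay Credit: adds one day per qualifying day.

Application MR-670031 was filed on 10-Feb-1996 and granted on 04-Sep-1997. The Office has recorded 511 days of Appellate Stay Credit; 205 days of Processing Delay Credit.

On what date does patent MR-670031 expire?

January 26, 2018

(a) grant + 12 years → 4 September 2009.
(b) filing + 20 years → 10 February 2016.
Later of the two: 10 February 2016.
Appellate Stay Credit: +511 days → 5 July 2017.
Processing Delay Credit: +205 days → 26 January 2018.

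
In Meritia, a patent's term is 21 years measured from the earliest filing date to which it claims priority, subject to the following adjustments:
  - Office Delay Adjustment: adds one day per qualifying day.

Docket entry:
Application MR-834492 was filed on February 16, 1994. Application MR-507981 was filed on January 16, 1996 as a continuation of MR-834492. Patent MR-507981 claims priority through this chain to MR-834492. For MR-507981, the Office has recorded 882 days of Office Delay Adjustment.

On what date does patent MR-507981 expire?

Earliest priority filing: 16 February 1994.
Base term: 16 February 1994 + 21 years → 16 February 2015.
Office Delay Adjustment: +882 days → 17 July 2017.

2017-07-17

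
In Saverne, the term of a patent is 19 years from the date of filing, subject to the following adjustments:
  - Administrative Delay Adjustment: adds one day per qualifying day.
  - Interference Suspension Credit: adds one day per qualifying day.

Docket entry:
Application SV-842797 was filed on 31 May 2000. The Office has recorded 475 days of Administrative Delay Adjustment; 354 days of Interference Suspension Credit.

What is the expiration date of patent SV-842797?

2021-09-06

Base term: filing date + 19 years → 31 May 2019.
Administrative Delay Adjustment: +475 days → 17 September 2020.
Interference Suspension Credit: +354 days → 6 September 2021.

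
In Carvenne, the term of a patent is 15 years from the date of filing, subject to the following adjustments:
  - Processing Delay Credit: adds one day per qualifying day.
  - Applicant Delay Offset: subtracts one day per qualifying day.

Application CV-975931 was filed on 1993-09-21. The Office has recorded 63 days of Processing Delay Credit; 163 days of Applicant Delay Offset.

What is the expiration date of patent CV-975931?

Base term: filing date + 15 years → 21 September 2008.
Processing Delay Credit: +63 days → 23 November 2008.
Applicant Delay Offset: −163 days → 13 June 2008.

2008-06-13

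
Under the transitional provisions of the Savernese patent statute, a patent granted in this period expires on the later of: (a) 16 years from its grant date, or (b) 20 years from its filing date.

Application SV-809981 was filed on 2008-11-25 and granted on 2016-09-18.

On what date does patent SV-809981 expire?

(a) grant + 16 years → 18 September 2032.
(b) filing + 20 years → 25 November 2028.
Later of the two: 18 September 2032.

2032-09-18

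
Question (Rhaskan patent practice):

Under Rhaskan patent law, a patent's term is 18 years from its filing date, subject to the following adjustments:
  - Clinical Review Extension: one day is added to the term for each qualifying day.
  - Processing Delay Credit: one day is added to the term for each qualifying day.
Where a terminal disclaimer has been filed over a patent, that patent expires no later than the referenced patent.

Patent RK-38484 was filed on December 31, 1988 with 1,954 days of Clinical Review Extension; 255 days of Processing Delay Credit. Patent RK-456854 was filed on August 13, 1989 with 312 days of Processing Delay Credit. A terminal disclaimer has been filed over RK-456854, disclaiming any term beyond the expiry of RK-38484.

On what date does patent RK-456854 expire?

Natural term of RK-456854:
  Base: filing + 18 years → 13 August 2007.
  Processing Delay Credit: +312 days → 20 June 2008.
Expiry of referenced patent RK-38484:
  Base: filing + 18 years → 31 December 2006.
  Clinical Review Extension: +1954 days → 7 May 2012.
  Processing Delay Credit: +255 days → 17 January 2013.
Terminal disclaimer: RK-456854 expires on the earlier of 20 June 2008 and 17 January 2013.

June 20, 2008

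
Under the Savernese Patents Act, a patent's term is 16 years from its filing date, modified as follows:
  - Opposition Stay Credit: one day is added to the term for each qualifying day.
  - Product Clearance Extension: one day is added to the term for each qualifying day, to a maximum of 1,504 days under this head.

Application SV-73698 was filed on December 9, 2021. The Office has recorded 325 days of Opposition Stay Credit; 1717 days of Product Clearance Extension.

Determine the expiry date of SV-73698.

Base term: filing date + 16 years → 9 December 2037.
Opposition Stay Credit: +325 days → 30 October 2038.
Product Clearance Extension: 1717 days claimed exceeds the 1504-day cap, so +1504 days → 12 December 2042.

December 12, 2042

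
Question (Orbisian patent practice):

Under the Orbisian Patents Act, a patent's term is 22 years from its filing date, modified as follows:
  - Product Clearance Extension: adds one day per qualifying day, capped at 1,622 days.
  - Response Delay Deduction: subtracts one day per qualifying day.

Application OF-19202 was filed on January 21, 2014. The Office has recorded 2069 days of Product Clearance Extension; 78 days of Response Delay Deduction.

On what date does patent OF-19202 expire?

April 13, 2040

Base term: filing date + 22 years → 21 January 2036.
Product Clearance Extension: 2069 days claimed exceeds the 1622-day cap, so +1622 days → 30 June 2040.
Response Delay Deduction: −78 days → 13 April 2040.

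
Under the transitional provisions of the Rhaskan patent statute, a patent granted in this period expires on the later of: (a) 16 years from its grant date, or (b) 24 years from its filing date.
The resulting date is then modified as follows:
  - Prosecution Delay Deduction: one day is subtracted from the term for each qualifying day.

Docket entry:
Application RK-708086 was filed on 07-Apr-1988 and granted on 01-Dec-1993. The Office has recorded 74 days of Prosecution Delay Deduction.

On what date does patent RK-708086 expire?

2012-01-24

(a) grant + 16 years → 1 December 2009.
(b) filing + 24 years → 7 April 2012.
Later of the two: 7 April 2012.
Prosecution Delay Deduction: −74 days → 24 January 2012.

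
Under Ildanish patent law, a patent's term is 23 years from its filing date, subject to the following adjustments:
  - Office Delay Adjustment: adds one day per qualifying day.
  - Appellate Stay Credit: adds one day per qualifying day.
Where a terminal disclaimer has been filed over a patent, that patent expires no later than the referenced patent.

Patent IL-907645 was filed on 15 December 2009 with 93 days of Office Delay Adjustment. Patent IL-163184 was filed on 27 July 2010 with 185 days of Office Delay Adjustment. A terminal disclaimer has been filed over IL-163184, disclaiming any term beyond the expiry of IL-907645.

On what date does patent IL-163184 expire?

Natural term of IL-163184:
  Base: filing + 23 years → 27 July 2033.
  Office Delay Adjustment: +185 days → 28 January 2034.
Expiry of referenced patent IL-907645:
  Base: filing + 23 years → 15 December 2032.
  Office Delay Adjustment: +93 days → 18 March 2033.
Terminal disclaimer: IL-163184 expires on the earlier of 28 January 2034 and 18 March 2033.

March 18, 2033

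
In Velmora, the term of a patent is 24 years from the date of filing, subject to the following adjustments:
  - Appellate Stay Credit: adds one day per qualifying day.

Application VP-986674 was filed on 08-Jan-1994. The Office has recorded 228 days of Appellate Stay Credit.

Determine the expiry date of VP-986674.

August 24, 2018

Base term: filing date + 24 years → 8 January 2018.
Appellate Stay Credit: +228 days → 24 August 2018.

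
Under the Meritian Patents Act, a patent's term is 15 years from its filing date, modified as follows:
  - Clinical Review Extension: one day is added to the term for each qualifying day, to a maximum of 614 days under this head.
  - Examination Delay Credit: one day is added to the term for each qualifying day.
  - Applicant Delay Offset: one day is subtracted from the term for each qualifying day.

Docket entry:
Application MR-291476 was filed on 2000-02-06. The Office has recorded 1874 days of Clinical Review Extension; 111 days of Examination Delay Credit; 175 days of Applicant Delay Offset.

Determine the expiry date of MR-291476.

2016-08-09

Base term: filing date + 15 years → 6 February 2015.
Clinical Review Extension: 1874 days claimed exceeds the 614-day cap, so +614 days → 12 October 2016.
Examination Delay Credit: +111 days → 31 January 2017.
Applicant Delay Offset: −175 days → 9 August 2016.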